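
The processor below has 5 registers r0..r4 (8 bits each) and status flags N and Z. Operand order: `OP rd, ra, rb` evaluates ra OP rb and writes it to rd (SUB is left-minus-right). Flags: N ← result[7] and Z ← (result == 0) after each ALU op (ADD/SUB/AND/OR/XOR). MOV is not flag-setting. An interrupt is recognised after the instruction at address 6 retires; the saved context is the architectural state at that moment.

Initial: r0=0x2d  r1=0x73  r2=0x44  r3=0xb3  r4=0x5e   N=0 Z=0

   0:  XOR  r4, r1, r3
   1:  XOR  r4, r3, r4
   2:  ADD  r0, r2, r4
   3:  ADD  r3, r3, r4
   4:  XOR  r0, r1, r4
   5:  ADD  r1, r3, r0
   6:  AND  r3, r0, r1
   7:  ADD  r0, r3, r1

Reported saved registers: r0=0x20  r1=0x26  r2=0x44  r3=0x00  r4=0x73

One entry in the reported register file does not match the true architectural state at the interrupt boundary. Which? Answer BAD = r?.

BAD = r0

after  0: r0=0x2d r1=0x73 r2=0x44 r3=0xb3 r4=0xc0  N=1 Z=0
after  1: r0=0x2d r1=0x73 r2=0x44 r3=0xb3 r4=0x73  N=0 Z=0
after  2: r0=0xb7 r1=0x73 r2=0x44 r3=0xb3 r4=0x73  N=1 Z=0
after  3: r0=0xb7 r1=0x73 r2=0x44 r3=0x26 r4=0x73  N=0 Z=0
after  4: r0=0x00 r1=0x73 r2=0x44 r3=0x26 r4=0x73  N=0 Z=1
after  5: r0=0x00 r1=0x26 r2=0x44 r3=0x26 r4=0x73  N=0 Z=0
after  6: r0=0x00 r1=0x26 r2=0x44 r3=0x00 r4=0x73  N=0 Z=1
-- IRQ taken; context saved, return-PC = 7 --
mismatch: r0: reported 0x20 vs actual 0x00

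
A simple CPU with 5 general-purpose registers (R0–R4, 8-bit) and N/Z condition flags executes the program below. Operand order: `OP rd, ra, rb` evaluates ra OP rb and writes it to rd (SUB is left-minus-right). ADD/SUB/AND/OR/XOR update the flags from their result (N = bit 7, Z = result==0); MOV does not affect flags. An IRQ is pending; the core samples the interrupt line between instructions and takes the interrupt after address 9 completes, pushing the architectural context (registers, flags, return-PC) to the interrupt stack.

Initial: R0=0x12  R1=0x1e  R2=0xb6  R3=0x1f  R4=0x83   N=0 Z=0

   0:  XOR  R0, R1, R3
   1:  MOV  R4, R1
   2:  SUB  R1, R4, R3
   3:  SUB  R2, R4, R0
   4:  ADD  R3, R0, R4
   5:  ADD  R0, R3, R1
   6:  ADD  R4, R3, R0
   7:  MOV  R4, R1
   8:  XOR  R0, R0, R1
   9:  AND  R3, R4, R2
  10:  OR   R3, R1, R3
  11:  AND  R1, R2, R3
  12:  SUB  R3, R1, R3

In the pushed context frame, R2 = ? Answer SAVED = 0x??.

after  0: R0=0x01 R1=0x1e R2=0xb6 R3=0x1f R4=0x83  N=0 Z=0
after  1: R0=0x01 R1=0x1e R2=0xb6 R3=0x1f R4=0x1e  N=0 Z=0
after  2: R0=0x01 R1=0xff R2=0xb6 R3=0x1f R4=0x1e  N=1 Z=0
after  3: R0=0x01 R1=0xff R2=0x1d R3=0x1f R4=0x1e  N=0 Z=0
after  4: R0=0x01 R1=0xff R2=0x1d R3=0x1f R4=0x1e  N=0 Z=0
after  5: R0=0x1e R1=0xff R2=0x1d R3=0x1f R4=0x1e  N=0 Z=0
after  6: R0=0x1e R1=0xff R2=0x1d R3=0x1f R4=0x3d  N=0 Z=0
after  7: R0=0x1e R1=0xff R2=0x1d R3=0x1f R4=0xff  N=0 Z=0
after  8: R0=0xe1 R1=0xff R2=0x1d R3=0x1f R4=0xff  N=1 Z=0
after  9: R0=0xe1 R1=0xff R2=0x1d R3=0x1d R4=0xff  N=0 Z=0
-- IRQ taken; context saved, return-PC = 10 --

SAVED = 0x1d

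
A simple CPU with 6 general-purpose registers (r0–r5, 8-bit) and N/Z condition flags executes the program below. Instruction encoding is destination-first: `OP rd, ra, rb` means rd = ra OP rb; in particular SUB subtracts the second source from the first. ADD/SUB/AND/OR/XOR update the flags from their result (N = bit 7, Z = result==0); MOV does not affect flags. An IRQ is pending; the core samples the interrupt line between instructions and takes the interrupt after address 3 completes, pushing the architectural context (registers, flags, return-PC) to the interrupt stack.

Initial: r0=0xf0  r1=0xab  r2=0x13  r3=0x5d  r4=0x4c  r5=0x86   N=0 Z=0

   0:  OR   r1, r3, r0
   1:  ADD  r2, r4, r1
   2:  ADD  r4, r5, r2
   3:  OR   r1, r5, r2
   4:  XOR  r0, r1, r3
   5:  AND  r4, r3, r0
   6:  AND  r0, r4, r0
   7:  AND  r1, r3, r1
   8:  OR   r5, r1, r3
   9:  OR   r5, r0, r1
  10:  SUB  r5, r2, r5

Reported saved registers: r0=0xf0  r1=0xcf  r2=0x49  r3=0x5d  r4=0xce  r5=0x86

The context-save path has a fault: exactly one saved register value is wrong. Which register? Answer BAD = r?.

BAD = r4

after  0: r0=0xf0 r1=0xfd r2=0x13 r3=0x5d r4=0x4c r5=0x86  N=1 Z=0
after  1: r0=0xf0 r1=0xfd r2=0x49 r3=0x5d r4=0x4c r5=0x86  N=0 Z=0
after  2: r0=0xf0 r1=0xfd r2=0x49 r3=0x5d r4=0xcf r5=0x86  N=1 Z=0
after  3: r0=0xf0 r1=0xcf r2=0x49 r3=0x5d r4=0xcf r5=0x86  N=1 Z=0
-- IRQ taken; context saved, return-PC = 4 --
mismatch: r4: reported 0xce vs actual 0xcf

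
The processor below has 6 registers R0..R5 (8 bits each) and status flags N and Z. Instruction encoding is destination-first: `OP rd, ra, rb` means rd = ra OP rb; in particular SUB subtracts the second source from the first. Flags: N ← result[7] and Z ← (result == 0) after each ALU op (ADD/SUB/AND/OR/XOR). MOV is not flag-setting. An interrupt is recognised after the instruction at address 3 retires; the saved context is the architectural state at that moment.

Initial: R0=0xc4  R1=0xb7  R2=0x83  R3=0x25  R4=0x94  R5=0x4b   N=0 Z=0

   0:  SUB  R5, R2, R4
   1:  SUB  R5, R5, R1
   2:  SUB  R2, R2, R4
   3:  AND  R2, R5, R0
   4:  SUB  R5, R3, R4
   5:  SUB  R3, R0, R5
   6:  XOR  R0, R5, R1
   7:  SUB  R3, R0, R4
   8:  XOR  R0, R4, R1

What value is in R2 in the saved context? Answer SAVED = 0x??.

SAVED = 0x00

after  0: R0=0xc4 R1=0xb7 R2=0x83 R3=0x25 R4=0x94 R5=0xef  N=1 Z=0
after  1: R0=0xc4 R1=0xb7 R2=0x83 R3=0x25 R4=0x94 R5=0x38  N=0 Z=0
after  2: R0=0xc4 R1=0xb7 R2=0xef R3=0x25 R4=0x94 R5=0x38  N=1 Z=0
after  3: R0=0xc4 R1=0xb7 R2=0x00 R3=0x25 R4=0x94 R5=0x38  N=0 Z=1
-- IRQ taken; context saved, return-PC = 4 --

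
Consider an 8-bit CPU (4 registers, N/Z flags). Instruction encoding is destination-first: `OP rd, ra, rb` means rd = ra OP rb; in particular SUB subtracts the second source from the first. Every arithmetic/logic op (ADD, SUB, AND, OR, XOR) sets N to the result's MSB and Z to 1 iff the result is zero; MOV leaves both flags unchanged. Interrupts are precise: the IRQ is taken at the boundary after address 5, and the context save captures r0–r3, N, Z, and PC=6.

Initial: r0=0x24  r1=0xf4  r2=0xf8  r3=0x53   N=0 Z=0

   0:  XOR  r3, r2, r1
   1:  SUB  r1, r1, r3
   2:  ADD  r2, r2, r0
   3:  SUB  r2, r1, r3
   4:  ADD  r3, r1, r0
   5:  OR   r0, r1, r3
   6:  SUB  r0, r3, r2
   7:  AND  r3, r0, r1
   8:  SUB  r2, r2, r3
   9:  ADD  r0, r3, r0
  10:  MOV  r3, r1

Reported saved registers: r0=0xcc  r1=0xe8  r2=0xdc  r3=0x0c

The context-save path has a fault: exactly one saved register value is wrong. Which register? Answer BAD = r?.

BAD = r0

after  0: r0=0x24 r1=0xf4 r2=0xf8 r3=0x0c  N=0 Z=0
after  1: r0=0x24 r1=0xe8 r2=0xf8 r3=0x0c  N=1 Z=0
after  2: r0=0x24 r1=0xe8 r2=0x1c r3=0x0c  N=0 Z=0
after  3: r0=0x24 r1=0xe8 r2=0xdc r3=0x0c  N=1 Z=0
after  4: r0=0x24 r1=0xe8 r2=0xdc r3=0x0c  N=0 Z=0
after  5: r0=0xec r1=0xe8 r2=0xdc r3=0x0c  N=1 Z=0
-- IRQ taken; context saved, return-PC = 6 --
mismatch: r0: reported 0xcc vs actual 0xec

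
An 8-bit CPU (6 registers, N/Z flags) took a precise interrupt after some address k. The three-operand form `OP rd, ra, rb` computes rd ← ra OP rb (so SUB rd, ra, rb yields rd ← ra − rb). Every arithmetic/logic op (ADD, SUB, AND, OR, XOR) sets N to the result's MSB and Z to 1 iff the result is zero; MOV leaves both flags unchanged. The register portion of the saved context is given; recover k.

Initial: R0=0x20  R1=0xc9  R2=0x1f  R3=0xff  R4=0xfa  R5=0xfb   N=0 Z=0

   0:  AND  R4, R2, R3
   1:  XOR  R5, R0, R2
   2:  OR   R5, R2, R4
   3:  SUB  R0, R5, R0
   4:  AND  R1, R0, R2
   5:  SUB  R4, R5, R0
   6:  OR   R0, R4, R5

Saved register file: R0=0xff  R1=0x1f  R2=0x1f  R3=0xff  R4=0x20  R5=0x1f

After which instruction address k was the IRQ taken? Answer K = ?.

K = 5

after  0: R0=0x20 R1=0xc9 R2=0x1f R3=0xff R4=0x1f R5=0xfb  N=0 Z=0
after  1: R0=0x20 R1=0xc9 R2=0x1f R3=0xff R4=0x1f R5=0x3f  N=0 Z=0
after  2: R0=0x20 R1=0xc9 R2=0x1f R3=0xff R4=0x1f R5=0x1f  N=0 Z=0
after  3: R0=0xff R1=0xc9 R2=0x1f R3=0xff R4=0x1f R5=0x1f  N=1 Z=0
after  4: R0=0xff R1=0x1f R2=0x1f R3=0xff R4=0x1f R5=0x1f  N=0 Z=0
after  5: R0=0xff R1=0x1f R2=0x1f R3=0xff R4=0x20 R5=0x1f  N=0 Z=0
-- IRQ taken; context saved, return-PC = 6 --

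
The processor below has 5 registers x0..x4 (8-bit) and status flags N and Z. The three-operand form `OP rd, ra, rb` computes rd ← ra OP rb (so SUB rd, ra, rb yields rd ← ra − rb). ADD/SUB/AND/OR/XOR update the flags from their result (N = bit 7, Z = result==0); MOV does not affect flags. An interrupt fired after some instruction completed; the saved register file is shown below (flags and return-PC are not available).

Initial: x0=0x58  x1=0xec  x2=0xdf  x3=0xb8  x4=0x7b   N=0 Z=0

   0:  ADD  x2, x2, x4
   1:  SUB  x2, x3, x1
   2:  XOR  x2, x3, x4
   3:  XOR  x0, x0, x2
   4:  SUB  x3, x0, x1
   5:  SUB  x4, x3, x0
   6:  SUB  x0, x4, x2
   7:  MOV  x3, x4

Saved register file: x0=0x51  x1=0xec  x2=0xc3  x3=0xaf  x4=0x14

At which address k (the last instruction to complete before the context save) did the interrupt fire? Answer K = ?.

K = 6

after  0: x0=0x58 x1=0xec x2=0x5a x3=0xb8 x4=0x7b  N=0 Z=0
after  1: x0=0x58 x1=0xec x2=0xcc x3=0xb8 x4=0x7b  N=1 Z=0
after  2: x0=0x58 x1=0xec x2=0xc3 x3=0xb8 x4=0x7b  N=1 Z=0
after  3: x0=0x9b x1=0xec x2=0xc3 x3=0xb8 x4=0x7b  N=1 Z=0
after  4: x0=0x9b x1=0xec x2=0xc3 x3=0xaf x4=0x7b  N=1 Z=0
after  5: x0=0x9b x1=0xec x2=0xc3 x3=0xaf x4=0x14  N=0 Z=0
after  6: x0=0x51 x1=0xec x2=0xc3 x3=0xaf x4=0x14  N=0 Z=0
-- IRQ taken; context saved, return-PC = 7 --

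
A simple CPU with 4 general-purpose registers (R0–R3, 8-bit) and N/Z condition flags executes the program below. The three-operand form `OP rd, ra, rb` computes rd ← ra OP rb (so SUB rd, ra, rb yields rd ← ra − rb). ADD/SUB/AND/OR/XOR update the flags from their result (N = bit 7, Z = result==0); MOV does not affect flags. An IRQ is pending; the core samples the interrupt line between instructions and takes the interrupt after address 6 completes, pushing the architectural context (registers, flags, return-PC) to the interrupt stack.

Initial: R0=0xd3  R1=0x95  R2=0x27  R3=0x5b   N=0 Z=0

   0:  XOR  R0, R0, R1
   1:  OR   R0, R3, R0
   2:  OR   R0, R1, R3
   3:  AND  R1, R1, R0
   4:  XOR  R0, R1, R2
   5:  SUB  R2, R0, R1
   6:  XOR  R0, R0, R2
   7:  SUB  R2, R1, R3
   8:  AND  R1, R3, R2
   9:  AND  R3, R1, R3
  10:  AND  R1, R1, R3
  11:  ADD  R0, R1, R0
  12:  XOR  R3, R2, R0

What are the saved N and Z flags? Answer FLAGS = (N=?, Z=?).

after  0: R0=0x46 R1=0x95 R2=0x27 R3=0x5b  N=0 Z=0
after  1: R0=0x5f R1=0x95 R2=0x27 R3=0x5b  N=0 Z=0
after  2: R0=0xdf R1=0x95 R2=0x27 R3=0x5b  N=1 Z=0
after  3: R0=0xdf R1=0x95 R2=0x27 R3=0x5b  N=1 Z=0
after  4: R0=0xb2 R1=0x95 R2=0x27 R3=0x5b  N=1 Z=0
after  5: R0=0xb2 R1=0x95 R2=0x1d R3=0x5b  N=0 Z=0
after  6: R0=0xaf R1=0x95 R2=0x1d R3=0x5b  N=1 Z=0
-- IRQ taken; context saved, return-PC = 7 --

FLAGS = (N=1, Z=0)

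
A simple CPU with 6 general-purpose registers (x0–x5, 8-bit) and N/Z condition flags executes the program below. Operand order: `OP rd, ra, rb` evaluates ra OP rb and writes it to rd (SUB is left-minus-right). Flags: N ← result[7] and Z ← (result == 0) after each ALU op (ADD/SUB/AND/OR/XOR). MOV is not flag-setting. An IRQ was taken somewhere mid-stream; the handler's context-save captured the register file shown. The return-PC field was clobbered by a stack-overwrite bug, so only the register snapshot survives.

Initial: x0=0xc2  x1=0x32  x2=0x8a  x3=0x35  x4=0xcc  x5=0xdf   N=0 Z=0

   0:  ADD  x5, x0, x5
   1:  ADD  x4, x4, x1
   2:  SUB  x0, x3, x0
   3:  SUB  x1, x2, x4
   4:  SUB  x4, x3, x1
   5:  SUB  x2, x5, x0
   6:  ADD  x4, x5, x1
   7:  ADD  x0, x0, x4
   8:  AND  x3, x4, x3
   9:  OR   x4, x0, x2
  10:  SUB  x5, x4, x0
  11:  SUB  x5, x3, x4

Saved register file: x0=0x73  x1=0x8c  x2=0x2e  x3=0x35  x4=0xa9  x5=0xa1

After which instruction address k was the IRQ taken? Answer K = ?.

after  0: x0=0xc2 x1=0x32 x2=0x8a x3=0x35 x4=0xcc x5=0xa1  N=1 Z=0
after  1: x0=0xc2 x1=0x32 x2=0x8a x3=0x35 x4=0xfe x5=0xa1  N=1 Z=0
after  2: x0=0x73 x1=0x32 x2=0x8a x3=0x35 x4=0xfe x5=0xa1  N=0 Z=0
after  3: x0=0x73 x1=0x8c x2=0x8a x3=0x35 x4=0xfe x5=0xa1  N=1 Z=0
after  4: x0=0x73 x1=0x8c x2=0x8a x3=0x35 x4=0xa9 x5=0xa1  N=1 Z=0
after  5: x0=0x73 x1=0x8c x2=0x2e x3=0x35 x4=0xa9 x5=0xa1  N=0 Z=0
-- IRQ taken; context saved, return-PC = 6 --

K = 5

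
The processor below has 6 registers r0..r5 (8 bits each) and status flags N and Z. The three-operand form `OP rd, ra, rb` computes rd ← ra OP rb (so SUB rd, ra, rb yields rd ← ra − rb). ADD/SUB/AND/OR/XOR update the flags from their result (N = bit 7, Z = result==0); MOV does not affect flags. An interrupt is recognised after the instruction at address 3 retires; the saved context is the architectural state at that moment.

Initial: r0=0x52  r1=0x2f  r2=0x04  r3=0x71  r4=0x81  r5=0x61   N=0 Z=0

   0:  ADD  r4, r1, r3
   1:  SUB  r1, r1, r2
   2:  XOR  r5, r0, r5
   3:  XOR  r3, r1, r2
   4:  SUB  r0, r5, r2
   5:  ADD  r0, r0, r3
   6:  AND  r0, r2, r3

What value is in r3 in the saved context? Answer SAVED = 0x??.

SAVED = 0x2f

after  0: r0=0x52 r1=0x2f r2=0x04 r3=0x71 r4=0xa0 r5=0x61  N=1 Z=0
after  1: r0=0x52 r1=0x2b r2=0x04 r3=0x71 r4=0xa0 r5=0x61  N=0 Z=0
after  2: r0=0x52 r1=0x2b r2=0x04 r3=0x71 r4=0xa0 r5=0x33  N=0 Z=0
after  3: r0=0x52 r1=0x2b r2=0x04 r3=0x2f r4=0xa0 r5=0x33  N=0 Z=0
-- IRQ taken; context saved, return-PC = 4 --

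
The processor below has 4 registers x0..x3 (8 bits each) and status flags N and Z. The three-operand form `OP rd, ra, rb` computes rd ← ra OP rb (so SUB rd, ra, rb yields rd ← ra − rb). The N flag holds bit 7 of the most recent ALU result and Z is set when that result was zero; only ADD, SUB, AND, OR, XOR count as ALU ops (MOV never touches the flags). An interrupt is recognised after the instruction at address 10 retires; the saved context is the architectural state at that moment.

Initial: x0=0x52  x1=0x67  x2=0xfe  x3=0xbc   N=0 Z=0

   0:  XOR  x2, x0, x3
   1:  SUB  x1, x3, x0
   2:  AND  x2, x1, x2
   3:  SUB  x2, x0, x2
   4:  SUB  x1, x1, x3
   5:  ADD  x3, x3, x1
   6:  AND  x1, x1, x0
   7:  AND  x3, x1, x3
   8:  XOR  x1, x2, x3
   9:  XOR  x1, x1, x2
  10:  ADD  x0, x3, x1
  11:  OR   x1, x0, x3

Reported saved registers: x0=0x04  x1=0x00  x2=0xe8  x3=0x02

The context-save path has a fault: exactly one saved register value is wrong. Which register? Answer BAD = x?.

after  0: x0=0x52 x1=0x67 x2=0xee x3=0xbc  N=1 Z=0
after  1: x0=0x52 x1=0x6a x2=0xee x3=0xbc  N=0 Z=0
after  2: x0=0x52 x1=0x6a x2=0x6a x3=0xbc  N=0 Z=0
after  3: x0=0x52 x1=0x6a x2=0xe8 x3=0xbc  N=1 Z=0
after  4: x0=0x52 x1=0xae x2=0xe8 x3=0xbc  N=1 Z=0
after  5: x0=0x52 x1=0xae x2=0xe8 x3=0x6a  N=0 Z=0
after  6: x0=0x52 x1=0x02 x2=0xe8 x3=0x6a  N=0 Z=0
after  7: x0=0x52 x1=0x02 x2=0xe8 x3=0x02  N=0 Z=0
after  8: x0=0x52 x1=0xea x2=0xe8 x3=0x02  N=1 Z=0
after  9: x0=0x52 x1=0x02 x2=0xe8 x3=0x02  N=0 Z=0
after 10: x0=0x04 x1=0x02 x2=0xe8 x3=0x02  N=0 Z=0
-- IRQ taken; context saved, return-PC = 11 --
mismatch: x1: reported 0x00 vs actual 0x02

BAD = x1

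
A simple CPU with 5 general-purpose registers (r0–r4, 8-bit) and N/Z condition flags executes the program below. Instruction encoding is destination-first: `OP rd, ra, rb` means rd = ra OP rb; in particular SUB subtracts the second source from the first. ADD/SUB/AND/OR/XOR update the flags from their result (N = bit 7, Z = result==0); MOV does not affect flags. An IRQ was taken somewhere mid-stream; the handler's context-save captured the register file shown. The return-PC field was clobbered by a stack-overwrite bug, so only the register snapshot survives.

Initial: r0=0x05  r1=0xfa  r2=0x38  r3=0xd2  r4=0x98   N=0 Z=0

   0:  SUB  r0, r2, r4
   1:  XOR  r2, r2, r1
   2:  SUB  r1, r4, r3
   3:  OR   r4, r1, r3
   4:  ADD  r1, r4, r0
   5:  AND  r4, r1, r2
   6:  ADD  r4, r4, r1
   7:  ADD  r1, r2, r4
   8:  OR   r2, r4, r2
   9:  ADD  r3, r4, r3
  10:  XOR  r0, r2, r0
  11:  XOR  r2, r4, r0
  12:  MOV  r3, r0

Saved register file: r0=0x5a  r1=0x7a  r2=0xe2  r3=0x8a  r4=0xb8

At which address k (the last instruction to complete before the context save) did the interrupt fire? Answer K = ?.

K = 11

after  0: r0=0xa0 r1=0xfa r2=0x38 r3=0xd2 r4=0x98  N=1 Z=0
after  1: r0=0xa0 r1=0xfa r2=0xc2 r3=0xd2 r4=0x98  N=1 Z=0
after  2: r0=0xa0 r1=0xc6 r2=0xc2 r3=0xd2 r4=0x98  N=1 Z=0
after  3: r0=0xa0 r1=0xc6 r2=0xc2 r3=0xd2 r4=0xd6  N=1 Z=0
after  4: r0=0xa0 r1=0x76 r2=0xc2 r3=0xd2 r4=0xd6  N=0 Z=0
after  5: r0=0xa0 r1=0x76 r2=0xc2 r3=0xd2 r4=0x42  N=0 Z=0
after  6: r0=0xa0 r1=0x76 r2=0xc2 r3=0xd2 r4=0xb8  N=1 Z=0
after  7: r0=0xa0 r1=0x7a r2=0xc2 r3=0xd2 r4=0xb8  N=0 Z=0
after  8: r0=0xa0 r1=0x7a r2=0xfa r3=0xd2 r4=0xb8  N=1 Z=0
after  9: r0=0xa0 r1=0x7a r2=0xfa r3=0x8a r4=0xb8  N=1 Z=0
after 10: r0=0x5a r1=0x7a r2=0xfa r3=0x8a r4=0xb8  N=0 Z=0
after 11: r0=0x5a r1=0x7a r2=0xe2 r3=0x8a r4=0xb8  N=1 Z=0
-- IRQ taken; context saved, return-PC = 12 --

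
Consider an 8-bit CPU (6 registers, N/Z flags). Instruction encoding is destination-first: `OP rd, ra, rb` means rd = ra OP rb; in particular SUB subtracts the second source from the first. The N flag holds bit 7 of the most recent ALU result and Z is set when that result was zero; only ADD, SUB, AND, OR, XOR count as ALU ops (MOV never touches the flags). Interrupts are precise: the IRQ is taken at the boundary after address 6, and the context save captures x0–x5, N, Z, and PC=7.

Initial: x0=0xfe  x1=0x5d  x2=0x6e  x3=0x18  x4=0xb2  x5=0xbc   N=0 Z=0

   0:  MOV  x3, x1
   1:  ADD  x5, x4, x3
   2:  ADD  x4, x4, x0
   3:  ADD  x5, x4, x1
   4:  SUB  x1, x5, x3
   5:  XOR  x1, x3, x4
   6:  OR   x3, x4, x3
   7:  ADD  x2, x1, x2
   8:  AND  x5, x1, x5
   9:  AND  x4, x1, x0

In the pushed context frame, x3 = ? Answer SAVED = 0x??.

SAVED = 0xfd

after  0: x0=0xfe x1=0x5d x2=0x6e x3=0x5d x4=0xb2 x5=0xbc  N=0 Z=0
after  1: x0=0xfe x1=0x5d x2=0x6e x3=0x5d x4=0xb2 x5=0x0f  N=0 Z=0
after  2: x0=0xfe x1=0x5d x2=0x6e x3=0x5d x4=0xb0 x5=0x0f  N=1 Z=0
after  3: x0=0xfe x1=0x5d x2=0x6e x3=0x5d x4=0xb0 x5=0x0d  N=0 Z=0
after  4: x0=0xfe x1=0xb0 x2=0x6e x3=0x5d x4=0xb0 x5=0x0d  N=1 Z=0
after  5: x0=0xfe x1=0xed x2=0x6e x3=0x5d x4=0xb0 x5=0x0d  N=1 Z=0
after  6: x0=0xfe x1=0xed x2=0x6e x3=0xfd x4=0xb0 x5=0x0d  N=1 Z=0
-- IRQ taken; context saved, return-PC = 7 --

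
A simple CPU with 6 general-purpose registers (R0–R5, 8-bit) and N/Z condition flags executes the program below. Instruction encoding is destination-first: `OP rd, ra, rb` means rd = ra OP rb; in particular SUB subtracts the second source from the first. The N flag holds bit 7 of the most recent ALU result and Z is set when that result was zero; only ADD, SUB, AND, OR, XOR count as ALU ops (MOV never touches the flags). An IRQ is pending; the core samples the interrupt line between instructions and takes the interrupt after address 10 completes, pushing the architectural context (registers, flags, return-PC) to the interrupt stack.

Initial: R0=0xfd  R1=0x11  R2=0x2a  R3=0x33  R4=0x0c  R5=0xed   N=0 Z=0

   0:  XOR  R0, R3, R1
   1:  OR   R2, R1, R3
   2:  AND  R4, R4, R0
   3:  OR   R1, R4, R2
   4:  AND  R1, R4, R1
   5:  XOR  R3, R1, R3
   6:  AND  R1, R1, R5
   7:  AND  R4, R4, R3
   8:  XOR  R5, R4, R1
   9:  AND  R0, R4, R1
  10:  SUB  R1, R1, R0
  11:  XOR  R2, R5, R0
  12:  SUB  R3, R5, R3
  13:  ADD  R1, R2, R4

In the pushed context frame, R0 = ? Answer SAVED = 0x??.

after  0: R0=0x22 R1=0x11 R2=0x2a R3=0x33 R4=0x0c R5=0xed  N=0 Z=0
after  1: R0=0x22 R1=0x11 R2=0x33 R3=0x33 R4=0x0c R5=0xed  N=0 Z=0
after  2: R0=0x22 R1=0x11 R2=0x33 R3=0x33 R4=0x00 R5=0xed  N=0 Z=1
after  3: R0=0x22 R1=0x33 R2=0x33 R3=0x33 R4=0x00 R5=0xed  N=0 Z=0
after  4: R0=0x22 R1=0x00 R2=0x33 R3=0x33 R4=0x00 R5=0xed  N=0 Z=1
after  5: R0=0x22 R1=0x00 R2=0x33 R3=0x33 R4=0x00 R5=0xed  N=0 Z=0
after  6: R0=0x22 R1=0x00 R2=0x33 R3=0x33 R4=0x00 R5=0xed  N=0 Z=1
after  7: R0=0x22 R1=0x00 R2=0x33 R3=0x33 R4=0x00 R5=0xed  N=0 Z=1
after  8: R0=0x22 R1=0x00 R2=0x33 R3=0x33 R4=0x00 R5=0x00  N=0 Z=1
after  9: R0=0x00 R1=0x00 R2=0x33 R3=0x33 R4=0x00 R5=0x00  N=0 Z=1
after 10: R0=0x00 R1=0x00 R2=0x33 R3=0x33 R4=0x00 R5=0x00  N=0 Z=1
-- IRQ taken; context saved, return-PC = 11 --

SAVED = 0x00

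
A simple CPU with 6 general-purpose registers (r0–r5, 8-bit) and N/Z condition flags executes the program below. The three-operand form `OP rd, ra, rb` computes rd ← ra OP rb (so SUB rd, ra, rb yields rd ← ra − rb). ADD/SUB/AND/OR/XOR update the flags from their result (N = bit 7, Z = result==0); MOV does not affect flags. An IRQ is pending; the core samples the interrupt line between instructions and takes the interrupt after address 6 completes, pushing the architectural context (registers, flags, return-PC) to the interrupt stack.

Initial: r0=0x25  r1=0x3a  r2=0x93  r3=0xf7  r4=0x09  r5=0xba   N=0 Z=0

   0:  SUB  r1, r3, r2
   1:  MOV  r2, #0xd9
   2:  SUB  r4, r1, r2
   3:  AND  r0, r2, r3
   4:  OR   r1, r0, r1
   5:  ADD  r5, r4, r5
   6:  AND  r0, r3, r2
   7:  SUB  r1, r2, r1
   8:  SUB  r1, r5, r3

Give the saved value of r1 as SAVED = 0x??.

SAVED = 0xf5

after  0: r0=0x25 r1=0x64 r2=0x93 r3=0xf7 r4=0x09 r5=0xba  N=0 Z=0
after  1: r0=0x25 r1=0x64 r2=0xd9 r3=0xf7 r4=0x09 r5=0xba  N=0 Z=0
after  2: r0=0x25 r1=0x64 r2=0xd9 r3=0xf7 r4=0x8b r5=0xba  N=1 Z=0
after  3: r0=0xd1 r1=0x64 r2=0xd9 r3=0xf7 r4=0x8b r5=0xba  N=1 Z=0
after  4: r0=0xd1 r1=0xf5 r2=0xd9 r3=0xf7 r4=0x8b r5=0xba  N=1 Z=0
after  5: r0=0xd1 r1=0xf5 r2=0xd9 r3=0xf7 r4=0x8b r5=0x45  N=0 Z=0
after  6: r0=0xd1 r1=0xf5 r2=0xd9 r3=0xf7 r4=0x8b r5=0x45  N=1 Z=0
-- IRQ taken; context saved, return-PC = 7 --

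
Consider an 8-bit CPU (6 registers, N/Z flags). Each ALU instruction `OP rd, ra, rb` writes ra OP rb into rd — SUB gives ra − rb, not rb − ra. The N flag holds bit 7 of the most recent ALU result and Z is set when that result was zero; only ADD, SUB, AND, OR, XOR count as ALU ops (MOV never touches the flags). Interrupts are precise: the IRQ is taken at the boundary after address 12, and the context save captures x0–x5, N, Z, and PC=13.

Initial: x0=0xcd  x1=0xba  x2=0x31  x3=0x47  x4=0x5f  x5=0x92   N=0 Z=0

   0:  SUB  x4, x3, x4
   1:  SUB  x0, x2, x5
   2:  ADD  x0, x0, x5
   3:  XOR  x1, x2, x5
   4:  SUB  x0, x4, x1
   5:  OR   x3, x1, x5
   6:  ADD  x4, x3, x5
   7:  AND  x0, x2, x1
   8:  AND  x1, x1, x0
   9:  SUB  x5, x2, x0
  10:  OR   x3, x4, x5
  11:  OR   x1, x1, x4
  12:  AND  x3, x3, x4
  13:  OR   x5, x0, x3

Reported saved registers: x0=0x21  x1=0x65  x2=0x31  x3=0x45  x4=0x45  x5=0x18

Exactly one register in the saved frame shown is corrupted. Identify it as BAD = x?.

after  0: x0=0xcd x1=0xba x2=0x31 x3=0x47 x4=0xe8 x5=0x92  N=1 Z=0
after  1: x0=0x9f x1=0xba x2=0x31 x3=0x47 x4=0xe8 x5=0x92  N=1 Z=0
after  2: x0=0x31 x1=0xba x2=0x31 x3=0x47 x4=0xe8 x5=0x92  N=0 Z=0
after  3: x0=0x31 x1=0xa3 x2=0x31 x3=0x47 x4=0xe8 x5=0x92  N=1 Z=0
after  4: x0=0x45 x1=0xa3 x2=0x31 x3=0x47 x4=0xe8 x5=0x92  N=0 Z=0
after  5: x0=0x45 x1=0xa3 x2=0x31 x3=0xb3 x4=0xe8 x5=0x92  N=1 Z=0
after  6: x0=0x45 x1=0xa3 x2=0x31 x3=0xb3 x4=0x45 x5=0x92  N=0 Z=0
after  7: x0=0x21 x1=0xa3 x2=0x31 x3=0xb3 x4=0x45 x5=0x92  N=0 Z=0
after  8: x0=0x21 x1=0x21 x2=0x31 x3=0xb3 x4=0x45 x5=0x92  N=0 Z=0
after  9: x0=0x21 x1=0x21 x2=0x31 x3=0xb3 x4=0x45 x5=0x10  N=0 Z=0
after 10: x0=0x21 x1=0x21 x2=0x31 x3=0x55 x4=0x45 x5=0x10  N=0 Z=0
after 11: x0=0x21 x1=0x65 x2=0x31 x3=0x55 x4=0x45 x5=0x10  N=0 Z=0
after 12: x0=0x21 x1=0x65 x2=0x31 x3=0x45 x4=0x45 x5=0x10  N=0 Z=0
-- IRQ taken; context saved, return-PC = 13 --
mismatch: x5: reported 0x18 vs actual 0x10

BAD = x5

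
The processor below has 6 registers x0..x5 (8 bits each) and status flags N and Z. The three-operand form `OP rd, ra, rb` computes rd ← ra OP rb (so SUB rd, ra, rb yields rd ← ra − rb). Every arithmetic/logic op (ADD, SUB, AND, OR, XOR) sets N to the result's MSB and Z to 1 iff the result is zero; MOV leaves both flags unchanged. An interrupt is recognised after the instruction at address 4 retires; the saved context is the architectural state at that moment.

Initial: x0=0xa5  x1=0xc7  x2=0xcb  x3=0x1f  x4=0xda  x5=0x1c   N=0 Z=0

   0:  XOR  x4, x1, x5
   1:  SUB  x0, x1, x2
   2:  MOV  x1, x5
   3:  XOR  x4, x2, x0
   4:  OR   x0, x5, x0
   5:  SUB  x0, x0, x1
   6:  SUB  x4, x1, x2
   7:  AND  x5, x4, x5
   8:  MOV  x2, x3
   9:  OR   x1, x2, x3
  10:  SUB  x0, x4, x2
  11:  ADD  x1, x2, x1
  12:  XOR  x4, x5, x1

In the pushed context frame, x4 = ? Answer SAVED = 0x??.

SAVED = 0x37

after  0: x0=0xa5 x1=0xc7 x2=0xcb x3=0x1f x4=0xdb x5=0x1c  N=1 Z=0
after  1: x0=0xfc x1=0xc7 x2=0xcb x3=0x1f x4=0xdb x5=0x1c  N=1 Z=0
after  2: x0=0xfc x1=0x1c x2=0xcb x3=0x1f x4=0xdb x5=0x1c  N=1 Z=0
after  3: x0=0xfc x1=0x1c x2=0xcb x3=0x1f x4=0x37 x5=0x1c  N=0 Z=0
after  4: x0=0xfc x1=0x1c x2=0xcb x3=0x1f x4=0x37 x5=0x1c  N=1 Z=0
-- IRQ taken; context saved, return-PC = 5 --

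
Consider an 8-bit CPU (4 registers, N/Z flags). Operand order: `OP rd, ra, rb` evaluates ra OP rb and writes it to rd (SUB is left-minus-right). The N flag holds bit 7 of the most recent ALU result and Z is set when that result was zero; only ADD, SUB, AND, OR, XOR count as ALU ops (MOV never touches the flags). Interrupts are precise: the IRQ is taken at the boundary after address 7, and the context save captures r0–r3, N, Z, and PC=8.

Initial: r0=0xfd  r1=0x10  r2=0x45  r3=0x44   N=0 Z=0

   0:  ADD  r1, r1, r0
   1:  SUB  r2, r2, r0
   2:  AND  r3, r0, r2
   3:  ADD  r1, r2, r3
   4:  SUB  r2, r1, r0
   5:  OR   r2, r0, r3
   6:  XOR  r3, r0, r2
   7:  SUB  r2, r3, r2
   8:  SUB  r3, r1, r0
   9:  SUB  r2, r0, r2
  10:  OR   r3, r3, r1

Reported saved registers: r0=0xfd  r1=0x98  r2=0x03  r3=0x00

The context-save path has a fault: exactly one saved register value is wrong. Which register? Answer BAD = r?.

after  0: r0=0xfd r1=0x0d r2=0x45 r3=0x44  N=0 Z=0
after  1: r0=0xfd r1=0x0d r2=0x48 r3=0x44  N=0 Z=0
after  2: r0=0xfd r1=0x0d r2=0x48 r3=0x48  N=0 Z=0
after  3: r0=0xfd r1=0x90 r2=0x48 r3=0x48  N=1 Z=0
after  4: r0=0xfd r1=0x90 r2=0x93 r3=0x48  N=1 Z=0
after  5: r0=0xfd r1=0x90 r2=0xfd r3=0x48  N=1 Z=0
after  6: r0=0xfd r1=0x90 r2=0xfd r3=0x00  N=0 Z=1
after  7: r0=0xfd r1=0x90 r2=0x03 r3=0x00  N=0 Z=0
-- IRQ taken; context saved, return-PC = 8 --
mismatch: r1: reported 0x98 vs actual 0x90

BAD = r1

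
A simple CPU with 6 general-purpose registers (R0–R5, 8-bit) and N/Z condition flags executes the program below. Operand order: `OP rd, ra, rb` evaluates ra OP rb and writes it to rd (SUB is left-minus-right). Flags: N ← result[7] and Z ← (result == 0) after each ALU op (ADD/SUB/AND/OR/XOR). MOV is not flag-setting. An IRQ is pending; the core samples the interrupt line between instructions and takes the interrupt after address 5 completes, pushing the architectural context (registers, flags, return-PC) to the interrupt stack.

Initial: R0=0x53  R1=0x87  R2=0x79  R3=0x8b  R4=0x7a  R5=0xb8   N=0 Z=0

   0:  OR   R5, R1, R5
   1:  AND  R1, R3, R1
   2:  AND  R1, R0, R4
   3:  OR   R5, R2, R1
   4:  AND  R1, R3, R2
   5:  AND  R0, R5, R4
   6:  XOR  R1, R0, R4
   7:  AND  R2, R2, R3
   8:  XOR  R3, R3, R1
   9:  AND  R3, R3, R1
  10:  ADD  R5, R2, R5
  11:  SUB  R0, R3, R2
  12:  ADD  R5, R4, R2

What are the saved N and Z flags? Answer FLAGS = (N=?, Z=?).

after  0: R0=0x53 R1=0x87 R2=0x79 R3=0x8b R4=0x7a R5=0xbf  N=1 Z=0
after  1: R0=0x53 R1=0x83 R2=0x79 R3=0x8b R4=0x7a R5=0xbf  N=1 Z=0
after  2: R0=0x53 R1=0x52 R2=0x79 R3=0x8b R4=0x7a R5=0xbf  N=0 Z=0
after  3: R0=0x53 R1=0x52 R2=0x79 R3=0x8b R4=0x7a R5=0x7b  N=0 Z=0
after  4: R0=0x53 R1=0x09 R2=0x79 R3=0x8b R4=0x7a R5=0x7b  N=0 Z=0
after  5: R0=0x7a R1=0x09 R2=0x79 R3=0x8b R4=0x7a R5=0x7b  N=0 Z=0
-- IRQ taken; context saved, return-PC = 6 --

FLAGS = (N=0, Z=0)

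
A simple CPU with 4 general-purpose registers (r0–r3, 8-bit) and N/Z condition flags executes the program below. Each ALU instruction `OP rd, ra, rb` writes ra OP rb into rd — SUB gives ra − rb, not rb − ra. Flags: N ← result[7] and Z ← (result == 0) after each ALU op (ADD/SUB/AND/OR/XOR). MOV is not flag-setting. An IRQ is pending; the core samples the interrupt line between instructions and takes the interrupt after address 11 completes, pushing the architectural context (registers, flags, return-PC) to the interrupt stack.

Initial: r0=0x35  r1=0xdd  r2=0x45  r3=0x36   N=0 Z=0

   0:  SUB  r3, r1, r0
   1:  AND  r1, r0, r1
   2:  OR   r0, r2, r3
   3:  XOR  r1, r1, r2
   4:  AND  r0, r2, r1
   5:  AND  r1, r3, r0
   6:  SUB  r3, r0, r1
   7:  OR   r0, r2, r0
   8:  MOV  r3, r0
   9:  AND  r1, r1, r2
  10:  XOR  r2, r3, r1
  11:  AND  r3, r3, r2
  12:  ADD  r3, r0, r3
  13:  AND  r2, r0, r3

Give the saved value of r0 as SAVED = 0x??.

after  0: r0=0x35 r1=0xdd r2=0x45 r3=0xa8  N=1 Z=0
after  1: r0=0x35 r1=0x15 r2=0x45 r3=0xa8  N=0 Z=0
after  2: r0=0xed r1=0x15 r2=0x45 r3=0xa8  N=1 Z=0
after  3: r0=0xed r1=0x50 r2=0x45 r3=0xa8  N=0 Z=0
after  4: r0=0x40 r1=0x50 r2=0x45 r3=0xa8  N=0 Z=0
after  5: r0=0x40 r1=0x00 r2=0x45 r3=0xa8  N=0 Z=1
after  6: r0=0x40 r1=0x00 r2=0x45 r3=0x40  N=0 Z=0
after  7: r0=0x45 r1=0x00 r2=0x45 r3=0x40  N=0 Z=0
after  8: r0=0x45 r1=0x00 r2=0x45 r3=0x45  N=0 Z=0
after  9: r0=0x45 r1=0x00 r2=0x45 r3=0x45  N=0 Z=1
after 10: r0=0x45 r1=0x00 r2=0x45 r3=0x45  N=0 Z=0
after 11: r0=0x45 r1=0x00 r2=0x45 r3=0x45  N=0 Z=0
-- IRQ taken; context saved, return-PC = 12 --

SAVED = 0x45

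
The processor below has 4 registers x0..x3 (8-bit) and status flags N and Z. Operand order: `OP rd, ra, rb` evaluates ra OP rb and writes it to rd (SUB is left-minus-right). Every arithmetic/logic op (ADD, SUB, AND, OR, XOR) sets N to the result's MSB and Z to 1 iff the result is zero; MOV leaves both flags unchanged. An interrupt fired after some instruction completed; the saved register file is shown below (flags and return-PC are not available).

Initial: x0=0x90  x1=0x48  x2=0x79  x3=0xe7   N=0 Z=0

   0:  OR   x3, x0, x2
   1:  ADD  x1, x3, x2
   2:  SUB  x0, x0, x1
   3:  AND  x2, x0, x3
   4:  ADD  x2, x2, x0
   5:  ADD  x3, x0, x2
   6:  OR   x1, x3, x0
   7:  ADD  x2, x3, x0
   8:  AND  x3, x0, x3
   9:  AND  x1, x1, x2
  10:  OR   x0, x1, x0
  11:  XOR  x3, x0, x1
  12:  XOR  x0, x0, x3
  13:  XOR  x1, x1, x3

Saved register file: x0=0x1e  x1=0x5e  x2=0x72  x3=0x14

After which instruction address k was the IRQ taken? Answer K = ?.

K = 8

after  0: x0=0x90 x1=0x48 x2=0x79 x3=0xf9  N=1 Z=0
after  1: x0=0x90 x1=0x72 x2=0x79 x3=0xf9  N=0 Z=0
after  2: x0=0x1e x1=0x72 x2=0x79 x3=0xf9  N=0 Z=0
after  3: x0=0x1e x1=0x72 x2=0x18 x3=0xf9  N=0 Z=0
after  4: x0=0x1e x1=0x72 x2=0x36 x3=0xf9  N=0 Z=0
after  5: x0=0x1e x1=0x72 x2=0x36 x3=0x54  N=0 Z=0
after  6: x0=0x1e x1=0x5e x2=0x36 x3=0x54  N=0 Z=0
after  7: x0=0x1e x1=0x5e x2=0x72 x3=0x54  N=0 Z=0
after  8: x0=0x1e x1=0x5e x2=0x72 x3=0x14  N=0 Z=0
-- IRQ taken; context saved, return-PC = 9 --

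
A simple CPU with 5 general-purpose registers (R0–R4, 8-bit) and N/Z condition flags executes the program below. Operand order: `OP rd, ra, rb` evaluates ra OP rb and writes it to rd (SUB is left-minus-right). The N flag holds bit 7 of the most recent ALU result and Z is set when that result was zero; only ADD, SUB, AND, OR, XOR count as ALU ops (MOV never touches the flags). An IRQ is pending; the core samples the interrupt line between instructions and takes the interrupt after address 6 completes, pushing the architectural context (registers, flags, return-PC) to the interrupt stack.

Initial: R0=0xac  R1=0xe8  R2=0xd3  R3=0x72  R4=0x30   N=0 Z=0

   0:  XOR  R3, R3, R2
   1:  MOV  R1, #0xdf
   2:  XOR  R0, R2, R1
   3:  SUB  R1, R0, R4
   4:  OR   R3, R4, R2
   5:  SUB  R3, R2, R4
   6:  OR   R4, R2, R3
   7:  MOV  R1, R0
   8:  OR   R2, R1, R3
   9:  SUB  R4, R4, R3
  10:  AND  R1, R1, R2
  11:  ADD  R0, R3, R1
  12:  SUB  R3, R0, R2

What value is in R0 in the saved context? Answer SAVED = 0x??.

after  0: R0=0xac R1=0xe8 R2=0xd3 R3=0xa1 R4=0x30  N=1 Z=0
after  1: R0=0xac R1=0xdf R2=0xd3 R3=0xa1 R4=0x30  N=1 Z=0
after  2: R0=0x0c R1=0xdf R2=0xd3 R3=0xa1 R4=0x30  N=0 Z=0
after  3: R0=0x0c R1=0xdc R2=0xd3 R3=0xa1 R4=0x30  N=1 Z=0
after  4: R0=0x0c R1=0xdc R2=0xd3 R3=0xf3 R4=0x30  N=1 Z=0
after  5: R0=0x0c R1=0xdc R2=0xd3 R3=0xa3 R4=0x30  N=1 Z=0
after  6: R0=0x0c R1=0xdc R2=0xd3 R3=0xa3 R4=0xf3  N=1 Z=0
-- IRQ taken; context saved, return-PC = 7 --

SAVED = 0x0c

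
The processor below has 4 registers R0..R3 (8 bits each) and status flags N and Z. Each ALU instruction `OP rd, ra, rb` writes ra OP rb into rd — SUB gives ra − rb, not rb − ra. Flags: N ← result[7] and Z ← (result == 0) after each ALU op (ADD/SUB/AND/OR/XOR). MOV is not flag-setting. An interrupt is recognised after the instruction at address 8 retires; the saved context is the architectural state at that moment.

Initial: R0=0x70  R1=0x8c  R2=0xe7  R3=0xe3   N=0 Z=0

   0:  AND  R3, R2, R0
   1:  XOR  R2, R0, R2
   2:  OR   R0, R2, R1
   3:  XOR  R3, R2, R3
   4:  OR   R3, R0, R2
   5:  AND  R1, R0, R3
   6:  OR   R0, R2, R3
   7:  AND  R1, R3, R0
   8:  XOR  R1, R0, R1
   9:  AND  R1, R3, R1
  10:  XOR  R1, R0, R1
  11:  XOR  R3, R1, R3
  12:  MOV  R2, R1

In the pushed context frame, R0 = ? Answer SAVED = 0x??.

SAVED = 0x9f

after  0: R0=0x70 R1=0x8c R2=0xe7 R3=0x60  N=0 Z=0
after  1: R0=0x70 R1=0x8c R2=0x97 R3=0x60  N=1 Z=0
after  2: R0=0x9f R1=0x8c R2=0x97 R3=0x60  N=1 Z=0
after  3: R0=0x9f R1=0x8c R2=0x97 R3=0xf7  N=1 Z=0
after  4: R0=0x9f R1=0x8c R2=0x97 R3=0x9f  N=1 Z=0
after  5: R0=0x9f R1=0x9f R2=0x97 R3=0x9f  N=1 Z=0
after  6: R0=0x9f R1=0x9f R2=0x97 R3=0x9f  N=1 Z=0
after  7: R0=0x9f R1=0x9f R2=0x97 R3=0x9f  N=1 Z=0
after  8: R0=0x9f R1=0x00 R2=0x97 R3=0x9f  N=0 Z=1
-- IRQ taken; context saved, return-PC = 9 --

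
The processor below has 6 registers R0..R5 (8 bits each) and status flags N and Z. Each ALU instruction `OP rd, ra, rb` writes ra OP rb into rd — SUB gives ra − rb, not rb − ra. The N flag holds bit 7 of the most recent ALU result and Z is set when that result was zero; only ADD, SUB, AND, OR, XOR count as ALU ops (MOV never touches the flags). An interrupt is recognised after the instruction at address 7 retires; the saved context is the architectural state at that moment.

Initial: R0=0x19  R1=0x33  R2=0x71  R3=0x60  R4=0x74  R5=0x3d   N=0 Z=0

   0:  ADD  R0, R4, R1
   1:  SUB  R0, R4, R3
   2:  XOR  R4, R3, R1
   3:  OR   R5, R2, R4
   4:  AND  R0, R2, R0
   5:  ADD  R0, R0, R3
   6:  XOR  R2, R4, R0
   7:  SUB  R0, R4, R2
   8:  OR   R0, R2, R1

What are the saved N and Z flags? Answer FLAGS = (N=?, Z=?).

FLAGS = (N=0, Z=0)

after  0: R0=0xa7 R1=0x33 R2=0x71 R3=0x60 R4=0x74 R5=0x3d  N=1 Z=0
after  1: R0=0x14 R1=0x33 R2=0x71 R3=0x60 R4=0x74 R5=0x3d  N=0 Z=0
after  2: R0=0x14 R1=0x33 R2=0x71 R3=0x60 R4=0x53 R5=0x3d  N=0 Z=0
after  3: R0=0x14 R1=0x33 R2=0x71 R3=0x60 R4=0x53 R5=0x73  N=0 Z=0
after  4: R0=0x10 R1=0x33 R2=0x71 R3=0x60 R4=0x53 R5=0x73  N=0 Z=0
after  5: R0=0x70 R1=0x33 R2=0x71 R3=0x60 R4=0x53 R5=0x73  N=0 Z=0
after  6: R0=0x70 R1=0x33 R2=0x23 R3=0x60 R4=0x53 R5=0x73  N=0 Z=0
after  7: R0=0x30 R1=0x33 R2=0x23 R3=0x60 R4=0x53 R5=0x73  N=0 Z=0
-- IRQ taken; context saved, return-PC = 8 --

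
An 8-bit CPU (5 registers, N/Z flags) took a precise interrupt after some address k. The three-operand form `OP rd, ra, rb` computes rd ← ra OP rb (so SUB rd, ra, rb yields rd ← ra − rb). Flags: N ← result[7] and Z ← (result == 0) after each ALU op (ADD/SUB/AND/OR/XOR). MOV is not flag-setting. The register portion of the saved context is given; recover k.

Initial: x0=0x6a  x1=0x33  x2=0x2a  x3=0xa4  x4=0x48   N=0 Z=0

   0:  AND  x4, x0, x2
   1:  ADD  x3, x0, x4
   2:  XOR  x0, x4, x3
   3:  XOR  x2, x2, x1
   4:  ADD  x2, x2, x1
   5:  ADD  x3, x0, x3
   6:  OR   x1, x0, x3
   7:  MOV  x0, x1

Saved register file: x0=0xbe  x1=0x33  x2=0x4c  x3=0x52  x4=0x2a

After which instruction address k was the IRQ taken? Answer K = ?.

K = 5

after  0: x0=0x6a x1=0x33 x2=0x2a x3=0xa4 x4=0x2a  N=0 Z=0
after  1: x0=0x6a x1=0x33 x2=0x2a x3=0x94 x4=0x2a  N=1 Z=0
after  2: x0=0xbe x1=0x33 x2=0x2a x3=0x94 x4=0x2a  N=1 Z=0
after  3: x0=0xbe x1=0x33 x2=0x19 x3=0x94 x4=0x2a  N=0 Z=0
after  4: x0=0xbe x1=0x33 x2=0x4c x3=0x94 x4=0x2a  N=0 Z=0
after  5: x0=0xbe x1=0x33 x2=0x4c x3=0x52 x4=0x2a  N=0 Z=0
-- IRQ taken; context saved, return-PC = 6 --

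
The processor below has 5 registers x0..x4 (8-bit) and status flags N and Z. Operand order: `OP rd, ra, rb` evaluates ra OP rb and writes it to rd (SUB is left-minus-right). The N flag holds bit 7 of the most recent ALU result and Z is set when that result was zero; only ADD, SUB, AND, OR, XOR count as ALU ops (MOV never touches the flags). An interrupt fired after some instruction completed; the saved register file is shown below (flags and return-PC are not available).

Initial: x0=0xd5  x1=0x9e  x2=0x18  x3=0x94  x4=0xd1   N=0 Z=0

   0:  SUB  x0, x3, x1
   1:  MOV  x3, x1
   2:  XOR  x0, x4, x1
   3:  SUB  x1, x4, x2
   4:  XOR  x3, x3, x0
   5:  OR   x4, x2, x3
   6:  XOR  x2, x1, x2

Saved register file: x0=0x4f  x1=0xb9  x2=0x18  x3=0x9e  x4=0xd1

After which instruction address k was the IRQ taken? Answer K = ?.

after  0: x0=0xf6 x1=0x9e x2=0x18 x3=0x94 x4=0xd1  N=1 Z=0
after  1: x0=0xf6 x1=0x9e x2=0x18 x3=0x9e x4=0xd1  N=1 Z=0
after  2: x0=0x4f x1=0x9e x2=0x18 x3=0x9e x4=0xd1  N=0 Z=0
after  3: x0=0x4f x1=0xb9 x2=0x18 x3=0x9e x4=0xd1  N=1 Z=0
-- IRQ taken; context saved, return-PC = 4 --

K = 3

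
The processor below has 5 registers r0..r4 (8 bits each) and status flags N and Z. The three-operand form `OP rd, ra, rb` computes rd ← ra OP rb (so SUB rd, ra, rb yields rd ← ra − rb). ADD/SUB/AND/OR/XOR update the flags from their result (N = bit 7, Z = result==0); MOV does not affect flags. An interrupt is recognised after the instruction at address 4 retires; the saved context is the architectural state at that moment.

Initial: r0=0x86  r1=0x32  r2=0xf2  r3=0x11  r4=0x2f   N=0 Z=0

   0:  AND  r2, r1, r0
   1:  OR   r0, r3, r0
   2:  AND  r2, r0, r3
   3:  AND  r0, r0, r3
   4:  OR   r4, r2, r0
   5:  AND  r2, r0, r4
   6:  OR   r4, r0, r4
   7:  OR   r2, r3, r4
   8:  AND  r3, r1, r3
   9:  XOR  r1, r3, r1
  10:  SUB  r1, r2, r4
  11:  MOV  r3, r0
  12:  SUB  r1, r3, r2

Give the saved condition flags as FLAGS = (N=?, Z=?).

FLAGS = (N=0, Z=0)

after  0: r0=0x86 r1=0x32 r2=0x02 r3=0x11 r4=0x2f  N=0 Z=0
after  1: r0=0x97 r1=0x32 r2=0x02 r3=0x11 r4=0x2f  N=1 Z=0
after  2: r0=0x97 r1=0x32 r2=0x11 r3=0x11 r4=0x2f  N=0 Z=0
after  3: r0=0x11 r1=0x32 r2=0x11 r3=0x11 r4=0x2f  N=0 Z=0
after  4: r0=0x11 r1=0x32 r2=0x11 r3=0x11 r4=0x11  N=0 Z=0
-- IRQ taken; context saved, return-PC = 5 --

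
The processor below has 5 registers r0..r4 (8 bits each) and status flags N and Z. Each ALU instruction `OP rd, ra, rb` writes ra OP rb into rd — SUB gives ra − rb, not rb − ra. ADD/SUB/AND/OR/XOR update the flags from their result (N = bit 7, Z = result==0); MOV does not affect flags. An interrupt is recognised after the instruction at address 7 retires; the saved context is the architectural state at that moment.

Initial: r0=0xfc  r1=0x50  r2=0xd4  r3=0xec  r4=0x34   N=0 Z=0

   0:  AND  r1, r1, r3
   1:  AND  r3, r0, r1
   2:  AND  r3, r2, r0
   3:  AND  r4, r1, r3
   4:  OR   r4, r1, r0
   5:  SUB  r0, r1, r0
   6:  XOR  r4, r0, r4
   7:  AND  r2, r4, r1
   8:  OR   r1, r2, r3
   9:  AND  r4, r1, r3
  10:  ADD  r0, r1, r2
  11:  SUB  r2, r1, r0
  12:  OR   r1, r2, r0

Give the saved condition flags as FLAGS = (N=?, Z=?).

after  0: r0=0xfc r1=0x40 r2=0xd4 r3=0xec r4=0x34  N=0 Z=0
after  1: r0=0xfc r1=0x40 r2=0xd4 r3=0x40 r4=0x34  N=0 Z=0
after  2: r0=0xfc r1=0x40 r2=0xd4 r3=0xd4 r4=0x34  N=1 Z=0
after  3: r0=0xfc r1=0x40 r2=0xd4 r3=0xd4 r4=0x40  N=0 Z=0
after  4: r0=0xfc r1=0x40 r2=0xd4 r3=0xd4 r4=0xfc  N=1 Z=0
after  5: r0=0x44 r1=0x40 r2=0xd4 r3=0xd4 r4=0xfc  N=0 Z=0
after  6: r0=0x44 r1=0x40 r2=0xd4 r3=0xd4 r4=0xb8  N=1 Z=0
after  7: r0=0x44 r1=0x40 r2=0x00 r3=0xd4 r4=0xb8  N=0 Z=1
-- IRQ taken; context saved, return-PC = 8 --

FLAGS = (N=0, Z=1)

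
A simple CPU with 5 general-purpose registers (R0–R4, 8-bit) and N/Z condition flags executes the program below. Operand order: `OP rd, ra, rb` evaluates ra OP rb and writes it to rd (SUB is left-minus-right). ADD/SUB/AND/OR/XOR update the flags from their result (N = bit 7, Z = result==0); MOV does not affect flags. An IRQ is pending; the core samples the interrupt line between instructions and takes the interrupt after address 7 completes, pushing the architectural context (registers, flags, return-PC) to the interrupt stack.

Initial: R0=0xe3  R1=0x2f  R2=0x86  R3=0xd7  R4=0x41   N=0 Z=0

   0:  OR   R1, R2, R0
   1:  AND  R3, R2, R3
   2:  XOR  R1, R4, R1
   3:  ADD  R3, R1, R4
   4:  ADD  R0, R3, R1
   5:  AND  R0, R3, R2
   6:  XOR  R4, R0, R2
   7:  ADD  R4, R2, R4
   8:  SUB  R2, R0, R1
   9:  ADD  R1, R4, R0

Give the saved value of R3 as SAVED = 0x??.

SAVED = 0xe7

after  0: R0=0xe3 R1=0xe7 R2=0x86 R3=0xd7 R4=0x41  N=1 Z=0
after  1: R0=0xe3 R1=0xe7 R2=0x86 R3=0x86 R4=0x41  N=1 Z=0
after  2: R0=0xe3 R1=0xa6 R2=0x86 R3=0x86 R4=0x41  N=1 Z=0
after  3: R0=0xe3 R1=0xa6 R2=0x86 R3=0xe7 R4=0x41  N=1 Z=0
after  4: R0=0x8d R1=0xa6 R2=0x86 R3=0xe7 R4=0x41  N=1 Z=0
after  5: R0=0x86 R1=0xa6 R2=0x86 R3=0xe7 R4=0x41  N=1 Z=0
after  6: R0=0x86 R1=0xa6 R2=0x86 R3=0xe7 R4=0x00  N=0 Z=1
after  7: R0=0x86 R1=0xa6 R2=0x86 R3=0xe7 R4=0x86  N=1 Z=0
-- IRQ taken; context saved, return-PC = 8 --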